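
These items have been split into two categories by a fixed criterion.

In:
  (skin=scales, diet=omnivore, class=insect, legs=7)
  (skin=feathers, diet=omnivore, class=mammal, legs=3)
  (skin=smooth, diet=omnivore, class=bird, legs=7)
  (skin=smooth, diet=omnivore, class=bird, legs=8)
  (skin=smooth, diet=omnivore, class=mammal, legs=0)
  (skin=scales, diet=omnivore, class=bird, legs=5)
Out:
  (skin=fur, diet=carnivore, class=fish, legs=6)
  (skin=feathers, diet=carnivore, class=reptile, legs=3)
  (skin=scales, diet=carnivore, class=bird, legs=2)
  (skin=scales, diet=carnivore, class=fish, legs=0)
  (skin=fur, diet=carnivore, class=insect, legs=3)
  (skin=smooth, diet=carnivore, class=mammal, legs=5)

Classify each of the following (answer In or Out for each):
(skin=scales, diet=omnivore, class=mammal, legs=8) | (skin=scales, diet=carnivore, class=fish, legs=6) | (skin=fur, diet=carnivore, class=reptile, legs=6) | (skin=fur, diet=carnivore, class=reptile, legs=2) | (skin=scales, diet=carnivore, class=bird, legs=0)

One predicate separates the groups cleanly: diet is omnivore.
(skin=scales, diet=omnivore, class=mammal, legs=8) → diet is omnivore → In.
(skin=scales, diet=carnivore, class=fish, legs=6) → diet is carnivore → Out.
(skin=fur, diet=carnivore, class=reptile, legs=6) → diet is carnivore → Out.
(skin=fur, diet=carnivore, class=reptile, legs=2) → diet is carnivore → Out.
(skin=scales, diet=carnivore, class=bird, legs=0) → diet is carnivore → Out.

In, Out, Out, Out, Out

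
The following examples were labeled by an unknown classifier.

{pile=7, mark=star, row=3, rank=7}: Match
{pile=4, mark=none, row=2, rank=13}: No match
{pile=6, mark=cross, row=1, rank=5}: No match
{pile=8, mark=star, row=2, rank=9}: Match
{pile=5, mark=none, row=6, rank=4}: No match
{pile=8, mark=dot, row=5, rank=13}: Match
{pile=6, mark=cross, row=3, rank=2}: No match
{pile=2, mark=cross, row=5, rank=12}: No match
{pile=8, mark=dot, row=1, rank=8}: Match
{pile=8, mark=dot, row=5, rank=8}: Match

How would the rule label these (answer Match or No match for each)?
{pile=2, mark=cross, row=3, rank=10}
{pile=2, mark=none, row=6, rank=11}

No match, No match

The classifier is using: pile ≥ 7.
{pile=2, mark=cross, row=3, rank=10} → pile = 2 → No match.
{pile=2, mark=none, row=6, rank=11} → pile = 2 → No match.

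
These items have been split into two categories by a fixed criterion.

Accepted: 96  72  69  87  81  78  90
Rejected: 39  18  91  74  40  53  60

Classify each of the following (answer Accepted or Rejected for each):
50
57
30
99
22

Rejected, Rejected, Rejected, Accepted, Rejected

All 'Accepted' examples share one property — multiple of 3 AND at least 69 — and every 'Rejected' example lacks it.
50: 50 = 3·16 + 2, 50 < 69 — lacks this property, so Rejected. 57: 57 = 3·19, 57 < 69 — lacks this property, so Rejected. 30: 30 = 3·10, 30 < 69 — lacks this property, so Rejected. 99: 99 = 3·33, 99 ≥ 69 — checks out, so Accepted. 22: 22 = 3·7 + 1, 22 < 69 — lacks this property, so Rejected.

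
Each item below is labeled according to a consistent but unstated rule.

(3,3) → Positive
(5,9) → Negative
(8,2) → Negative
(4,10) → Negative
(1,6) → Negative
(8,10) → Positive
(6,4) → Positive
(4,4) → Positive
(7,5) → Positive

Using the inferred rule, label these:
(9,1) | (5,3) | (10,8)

Every 'Positive' example satisfies: |first − second| ≤ 2. None of the 'Negative' examples do.

Negative, Positive, Positive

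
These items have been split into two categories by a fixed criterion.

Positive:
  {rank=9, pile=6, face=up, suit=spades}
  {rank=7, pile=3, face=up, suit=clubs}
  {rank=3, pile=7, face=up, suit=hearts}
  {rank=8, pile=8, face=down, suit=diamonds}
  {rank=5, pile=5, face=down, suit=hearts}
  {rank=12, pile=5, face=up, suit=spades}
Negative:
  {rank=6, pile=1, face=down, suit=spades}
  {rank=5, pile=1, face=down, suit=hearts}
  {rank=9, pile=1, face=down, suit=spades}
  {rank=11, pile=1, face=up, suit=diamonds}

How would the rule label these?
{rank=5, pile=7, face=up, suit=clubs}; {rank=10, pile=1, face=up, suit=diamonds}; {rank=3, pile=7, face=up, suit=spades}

Every 'Positive' example satisfies: pile ≥ 3. None of the 'Negative' examples do.
{rank=5, pile=7, face=up, suit=clubs}: Positive (pile = 7).
{rank=10, pile=1, face=up, suit=diamonds}: Negative (pile = 1).
{rank=3, pile=7, face=up, suit=spades}: Positive (pile = 7).

Positive, Negative, Positive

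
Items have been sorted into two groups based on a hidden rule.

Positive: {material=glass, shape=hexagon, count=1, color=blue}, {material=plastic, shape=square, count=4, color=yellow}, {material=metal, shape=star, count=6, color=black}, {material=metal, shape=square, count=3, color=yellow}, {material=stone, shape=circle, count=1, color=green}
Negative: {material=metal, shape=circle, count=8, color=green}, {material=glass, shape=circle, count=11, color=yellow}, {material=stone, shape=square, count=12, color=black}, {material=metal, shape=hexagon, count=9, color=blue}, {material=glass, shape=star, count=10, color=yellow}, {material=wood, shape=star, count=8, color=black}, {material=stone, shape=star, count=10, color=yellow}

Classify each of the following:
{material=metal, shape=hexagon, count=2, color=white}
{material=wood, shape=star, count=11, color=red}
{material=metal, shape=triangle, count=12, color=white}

Positive, Negative, Negative

The classifier is using: count ≤ 6.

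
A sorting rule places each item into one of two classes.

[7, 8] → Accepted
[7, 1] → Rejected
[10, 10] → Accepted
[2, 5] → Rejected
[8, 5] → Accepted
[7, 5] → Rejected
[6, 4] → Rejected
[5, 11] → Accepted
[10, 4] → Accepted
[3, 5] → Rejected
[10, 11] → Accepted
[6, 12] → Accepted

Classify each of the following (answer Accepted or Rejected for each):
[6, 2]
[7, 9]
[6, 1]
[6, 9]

One predicate separates the groups cleanly: sum ≥ 13.
[6, 2]: Rejected (6+2 = 8).
[7, 9]: Accepted (7+9 = 16).
[6, 1]: Rejected (6+1 = 7).
[6, 9]: Accepted (6+9 = 15).

Rejected, Accepted, Rejected, Accepted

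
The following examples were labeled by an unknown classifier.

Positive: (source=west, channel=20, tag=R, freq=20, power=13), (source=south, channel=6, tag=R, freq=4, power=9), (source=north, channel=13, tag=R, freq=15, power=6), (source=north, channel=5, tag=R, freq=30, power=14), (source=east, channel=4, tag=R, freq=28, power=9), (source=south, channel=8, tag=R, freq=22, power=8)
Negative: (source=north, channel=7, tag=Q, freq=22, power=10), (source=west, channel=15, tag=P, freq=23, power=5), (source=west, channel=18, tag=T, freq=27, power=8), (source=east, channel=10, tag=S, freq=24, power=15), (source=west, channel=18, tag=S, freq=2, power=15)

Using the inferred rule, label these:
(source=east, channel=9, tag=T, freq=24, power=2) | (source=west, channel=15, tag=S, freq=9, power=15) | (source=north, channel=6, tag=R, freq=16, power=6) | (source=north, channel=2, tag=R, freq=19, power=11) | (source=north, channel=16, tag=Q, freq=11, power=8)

The simplest hypothesis consistent with all the labels is: tag is R.
(source=east, channel=9, tag=T, freq=24, power=2): tag is T, does not satisfy this → Negative.
(source=west, channel=15, tag=S, freq=9, power=15): tag is S, does not satisfy this → Negative.
(source=north, channel=6, tag=R, freq=16, power=6): tag is R, meets the rule → Positive.
(source=north, channel=2, tag=R, freq=19, power=11): tag is R, meets the rule → Positive.
(source=north, channel=16, tag=Q, freq=11, power=8): tag is Q, does not satisfy this → Negative.

Negative, Negative, Positive, Positive, Negative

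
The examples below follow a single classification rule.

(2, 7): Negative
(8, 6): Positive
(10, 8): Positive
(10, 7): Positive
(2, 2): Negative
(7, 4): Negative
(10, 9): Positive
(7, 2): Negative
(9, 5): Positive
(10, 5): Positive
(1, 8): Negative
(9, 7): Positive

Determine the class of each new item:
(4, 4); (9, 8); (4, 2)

Negative, Positive, Negative

A rule that fits every label: sum ≥ 14 — true of each 'Positive' example, false of each 'Negative' one.
(4, 4): 4+4 = 8, doesn't qualify → Negative.
(9, 8): 9+8 = 17, meets the rule → Positive.
(4, 2): 4+2 = 6, doesn't qualify → Negative.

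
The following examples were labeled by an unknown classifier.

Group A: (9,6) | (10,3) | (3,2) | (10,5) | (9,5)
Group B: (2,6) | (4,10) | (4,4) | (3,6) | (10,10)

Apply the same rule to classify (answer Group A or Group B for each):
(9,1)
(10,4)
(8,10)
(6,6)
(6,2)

Comparing the two groups points to one rule — first > second.
(9,1) — 9 > 1, hence Group A.
(10,4) — 10 > 4, hence Group A.
(8,10) — 8 < 10, hence Group B.
(6,6) — 6 = 6, hence Group B.
(6,2) — 6 > 2, hence Group A.

Group A, Group A, Group B, Group B, Group A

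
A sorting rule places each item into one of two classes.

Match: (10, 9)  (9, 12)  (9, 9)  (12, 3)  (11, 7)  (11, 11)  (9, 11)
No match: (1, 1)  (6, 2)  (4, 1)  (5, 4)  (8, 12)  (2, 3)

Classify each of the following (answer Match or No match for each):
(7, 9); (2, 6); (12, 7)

A rule that fits every label: first ≥ 9 — true of each 'Match' example, false of each 'No match' one.

No match, No match, Match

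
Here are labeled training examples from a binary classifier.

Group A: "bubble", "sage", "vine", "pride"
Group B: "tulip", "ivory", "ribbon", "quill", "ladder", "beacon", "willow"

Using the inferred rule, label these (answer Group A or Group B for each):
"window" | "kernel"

Group B, Group B

The rule appears to be: ends with 'e'.
"window" → ends with 'w' → Group B.
"kernel" → ends with 'l' → Group B.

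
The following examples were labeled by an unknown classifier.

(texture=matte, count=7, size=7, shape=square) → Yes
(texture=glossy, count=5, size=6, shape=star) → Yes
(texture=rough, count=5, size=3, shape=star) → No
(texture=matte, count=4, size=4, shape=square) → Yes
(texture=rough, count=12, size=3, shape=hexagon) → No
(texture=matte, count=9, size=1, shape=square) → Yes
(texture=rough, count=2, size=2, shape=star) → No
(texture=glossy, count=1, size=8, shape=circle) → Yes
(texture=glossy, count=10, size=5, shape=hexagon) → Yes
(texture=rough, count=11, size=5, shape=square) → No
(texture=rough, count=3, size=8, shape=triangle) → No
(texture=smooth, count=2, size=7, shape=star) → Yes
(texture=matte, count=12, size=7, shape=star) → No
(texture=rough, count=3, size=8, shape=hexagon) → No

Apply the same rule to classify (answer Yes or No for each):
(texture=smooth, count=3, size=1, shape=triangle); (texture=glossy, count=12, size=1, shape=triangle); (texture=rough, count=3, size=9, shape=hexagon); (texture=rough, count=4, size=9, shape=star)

The pattern is that an item is 'Yes' exactly when: texture is not rough AND count ≤ 10.

Yes, No, No, No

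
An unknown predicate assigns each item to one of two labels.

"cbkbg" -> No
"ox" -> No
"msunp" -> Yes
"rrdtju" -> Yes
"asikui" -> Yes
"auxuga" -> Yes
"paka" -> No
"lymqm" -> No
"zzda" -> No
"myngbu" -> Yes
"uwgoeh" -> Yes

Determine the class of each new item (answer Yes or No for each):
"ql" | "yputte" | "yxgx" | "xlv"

No, Yes, No, No

One predicate separates the groups cleanly: contains 'u'.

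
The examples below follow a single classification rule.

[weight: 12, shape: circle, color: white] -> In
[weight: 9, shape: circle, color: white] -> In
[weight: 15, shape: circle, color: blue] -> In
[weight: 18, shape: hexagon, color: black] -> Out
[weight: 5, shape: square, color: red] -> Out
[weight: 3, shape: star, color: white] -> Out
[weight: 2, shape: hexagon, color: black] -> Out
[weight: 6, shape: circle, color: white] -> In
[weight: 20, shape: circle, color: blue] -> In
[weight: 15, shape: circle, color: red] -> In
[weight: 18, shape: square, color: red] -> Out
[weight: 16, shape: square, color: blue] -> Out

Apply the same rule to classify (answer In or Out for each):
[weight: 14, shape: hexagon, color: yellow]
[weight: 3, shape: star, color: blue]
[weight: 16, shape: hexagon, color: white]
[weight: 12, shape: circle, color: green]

Out, Out, Out, In

All 'In' examples share one property — shape is circle — and every 'Out' example lacks it.
[weight: 14, shape: hexagon, color: yellow]: Out (shape is hexagon). [weight: 3, shape: star, color: blue]: Out (shape is star). [weight: 16, shape: hexagon, color: white]: Out (shape is hexagon). [weight: 12, shape: circle, color: green]: In (shape is circle).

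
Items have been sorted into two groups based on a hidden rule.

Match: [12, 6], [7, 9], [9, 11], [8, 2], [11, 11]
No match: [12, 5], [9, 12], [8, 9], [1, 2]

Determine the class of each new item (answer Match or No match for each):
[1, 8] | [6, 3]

No match, No match

The distinguishing property — sum is even — holds for all the 'Match' cases and none of the 'No match' cases.
[1, 8]: 1+8 = 9, does not satisfy this → No match.
[6, 3]: 6+3 = 9, does not satisfy this → No match.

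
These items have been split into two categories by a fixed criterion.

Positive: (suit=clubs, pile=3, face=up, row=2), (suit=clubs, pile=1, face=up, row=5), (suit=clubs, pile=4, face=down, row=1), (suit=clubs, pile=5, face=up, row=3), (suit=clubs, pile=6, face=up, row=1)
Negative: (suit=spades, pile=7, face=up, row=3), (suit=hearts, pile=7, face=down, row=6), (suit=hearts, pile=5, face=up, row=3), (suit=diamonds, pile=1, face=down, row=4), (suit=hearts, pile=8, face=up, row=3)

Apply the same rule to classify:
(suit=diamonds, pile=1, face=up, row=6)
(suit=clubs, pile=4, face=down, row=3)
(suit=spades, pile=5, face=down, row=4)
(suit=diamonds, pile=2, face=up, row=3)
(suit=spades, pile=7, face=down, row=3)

A rule that fits every label: suit is clubs — true of each 'Positive' example, false of each 'Negative' one.
(suit=diamonds, pile=1, face=up, row=6): suit is diamonds — does not pass, so Negative.
(suit=clubs, pile=4, face=down, row=3): suit is clubs — has this property, so Positive.
(suit=spades, pile=5, face=down, row=4): suit is spades — does not pass, so Negative.
(suit=diamonds, pile=2, face=up, row=3): suit is diamonds — does not pass, so Negative.
(suit=spades, pile=7, face=down, row=3): suit is spades — does not pass, so Negative.

Negative, Positive, Negative, Negative, Negative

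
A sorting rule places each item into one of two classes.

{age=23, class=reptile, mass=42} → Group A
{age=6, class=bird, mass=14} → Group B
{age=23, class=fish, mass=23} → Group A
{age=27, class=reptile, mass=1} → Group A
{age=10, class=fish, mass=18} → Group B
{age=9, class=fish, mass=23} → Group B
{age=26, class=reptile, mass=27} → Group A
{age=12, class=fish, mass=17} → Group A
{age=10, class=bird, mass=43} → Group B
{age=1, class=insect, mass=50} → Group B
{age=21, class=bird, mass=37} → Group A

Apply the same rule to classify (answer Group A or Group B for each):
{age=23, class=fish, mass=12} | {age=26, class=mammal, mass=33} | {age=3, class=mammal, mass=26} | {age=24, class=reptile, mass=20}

Group A, Group A, Group B, Group A

One predicate separates the groups cleanly: age ≥ 12.
{age=23, class=fish, mass=12}: age = 23 — qualifies, so Group A.
{age=26, class=mammal, mass=33}: age = 26 — qualifies, so Group A.
{age=3, class=mammal, mass=26}: age = 3 — fails this test, so Group B.
{age=24, class=reptile, mass=20}: age = 24 — qualifies, so Group A.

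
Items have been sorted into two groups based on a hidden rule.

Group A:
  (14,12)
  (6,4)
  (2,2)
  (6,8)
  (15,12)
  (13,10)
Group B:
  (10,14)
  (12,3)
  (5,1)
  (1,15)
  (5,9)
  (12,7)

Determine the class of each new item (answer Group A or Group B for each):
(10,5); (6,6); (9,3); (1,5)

Group B, Group A, Group B, Group B

'Group A' ⟺ |first − second| ≤ 3.
(10,5): |10−5| = 5 — does not pass, so Group B. (6,6): |6−6| = 0 — has this property, so Group A. (9,3): |9−3| = 6 — does not pass, so Group B. (1,5): |1−5| = 4 — does not pass, so Group B.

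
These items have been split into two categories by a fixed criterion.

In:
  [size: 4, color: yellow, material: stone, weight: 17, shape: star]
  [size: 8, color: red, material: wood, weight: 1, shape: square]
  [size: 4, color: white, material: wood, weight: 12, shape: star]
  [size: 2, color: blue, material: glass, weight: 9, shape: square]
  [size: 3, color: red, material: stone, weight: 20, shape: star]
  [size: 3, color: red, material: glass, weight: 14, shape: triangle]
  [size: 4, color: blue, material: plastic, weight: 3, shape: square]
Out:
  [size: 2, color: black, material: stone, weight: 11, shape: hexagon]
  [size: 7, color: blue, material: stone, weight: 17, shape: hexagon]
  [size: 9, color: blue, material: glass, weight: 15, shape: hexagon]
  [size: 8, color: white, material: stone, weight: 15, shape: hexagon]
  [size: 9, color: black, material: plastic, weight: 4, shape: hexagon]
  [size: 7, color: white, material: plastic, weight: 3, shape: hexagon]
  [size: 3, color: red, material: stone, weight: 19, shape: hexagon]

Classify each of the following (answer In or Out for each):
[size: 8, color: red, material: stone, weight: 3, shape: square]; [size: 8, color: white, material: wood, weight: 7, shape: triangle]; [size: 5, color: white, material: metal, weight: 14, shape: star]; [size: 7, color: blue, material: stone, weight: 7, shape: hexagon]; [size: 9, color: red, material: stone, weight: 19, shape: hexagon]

In, In, In, Out, Out

The rule appears to be: shape is not hexagon.
[size: 8, color: red, material: stone, weight: 3, shape: square]: In (shape is square).
[size: 8, color: white, material: wood, weight: 7, shape: triangle]: In (shape is triangle).
[size: 5, color: white, material: metal, weight: 14, shape: star]: In (shape is star).
[size: 7, color: blue, material: stone, weight: 7, shape: hexagon]: Out (shape is hexagon).
[size: 9, color: red, material: stone, weight: 19, shape: hexagon]: Out (shape is hexagon).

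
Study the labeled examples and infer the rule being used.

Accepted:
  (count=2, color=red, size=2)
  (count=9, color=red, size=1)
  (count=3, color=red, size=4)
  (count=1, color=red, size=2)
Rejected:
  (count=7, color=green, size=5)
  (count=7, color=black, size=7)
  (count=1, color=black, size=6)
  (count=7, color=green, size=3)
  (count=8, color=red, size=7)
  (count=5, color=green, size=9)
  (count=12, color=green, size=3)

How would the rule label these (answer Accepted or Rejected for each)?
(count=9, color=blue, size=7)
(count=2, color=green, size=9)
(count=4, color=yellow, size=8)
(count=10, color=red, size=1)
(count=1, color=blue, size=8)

Rejected, Rejected, Rejected, Accepted, Rejected

The simplest hypothesis consistent with all the labels is: color is red AND size ≤ 4.
(count=9, color=blue, size=7): color is blue, size = 7 — lacks this property, so Rejected.
(count=2, color=green, size=9): color is green, size = 9 — lacks this property, so Rejected.
(count=4, color=yellow, size=8): color is yellow, size = 8 — lacks this property, so Rejected.
(count=10, color=red, size=1): color is red, size = 1 — checks out, so Accepted.
(count=1, color=blue, size=8): color is blue, size = 8 — lacks this property, so Rejected.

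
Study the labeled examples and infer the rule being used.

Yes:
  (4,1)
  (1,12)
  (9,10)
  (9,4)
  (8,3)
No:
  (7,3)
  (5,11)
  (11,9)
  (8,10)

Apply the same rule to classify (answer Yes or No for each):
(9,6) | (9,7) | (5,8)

Yes, No, Yes

Checking candidate rules against both groups, what survives is: sum is odd.
(9,6) — 9+6 = 15, hence Yes. (9,7) — 9+7 = 16, hence No. (5,8) — 5+8 = 13, hence Yes.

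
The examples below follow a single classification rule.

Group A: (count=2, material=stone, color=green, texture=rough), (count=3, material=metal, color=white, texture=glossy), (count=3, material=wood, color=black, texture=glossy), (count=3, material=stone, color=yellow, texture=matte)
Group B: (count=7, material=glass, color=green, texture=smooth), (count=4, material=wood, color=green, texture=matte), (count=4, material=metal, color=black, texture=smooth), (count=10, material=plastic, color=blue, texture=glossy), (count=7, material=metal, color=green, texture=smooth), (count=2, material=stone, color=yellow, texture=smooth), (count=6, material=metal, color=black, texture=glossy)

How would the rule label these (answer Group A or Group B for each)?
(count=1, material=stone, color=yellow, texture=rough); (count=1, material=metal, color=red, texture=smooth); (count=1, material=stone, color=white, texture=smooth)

A rule that fits every label: texture is rough OR count = 3 — true of each 'Group A' example, false of each 'Group B' one.

Group A, Group B, Group B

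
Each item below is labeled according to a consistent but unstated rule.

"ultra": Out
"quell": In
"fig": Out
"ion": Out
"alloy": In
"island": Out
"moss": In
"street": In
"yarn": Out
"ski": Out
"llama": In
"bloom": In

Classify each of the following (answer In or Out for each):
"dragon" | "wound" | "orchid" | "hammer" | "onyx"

All 'In' examples share one property — has a double letter — and every 'Out' example lacks it.
Out: "dragon", since no doubled letter.
Out: "wound", since no doubled letter.
Out: "orchid", since no doubled letter.
In: "hammer", since 'mm' doubled.
Out: "onyx", since no doubled letter.

Out, Out, Out, In, Out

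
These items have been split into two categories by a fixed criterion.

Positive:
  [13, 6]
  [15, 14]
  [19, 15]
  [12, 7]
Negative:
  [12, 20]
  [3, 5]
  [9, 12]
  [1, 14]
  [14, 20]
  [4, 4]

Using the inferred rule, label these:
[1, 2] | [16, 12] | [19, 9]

One predicate separates the groups cleanly: first > second.
[1, 2]: 1 < 2 — does not satisfy this, so Negative. [16, 12]: 16 > 12 — satisfies this, so Positive. [19, 9]: 19 > 9 — satisfies this, so Positive.

Negative, Positive, Positive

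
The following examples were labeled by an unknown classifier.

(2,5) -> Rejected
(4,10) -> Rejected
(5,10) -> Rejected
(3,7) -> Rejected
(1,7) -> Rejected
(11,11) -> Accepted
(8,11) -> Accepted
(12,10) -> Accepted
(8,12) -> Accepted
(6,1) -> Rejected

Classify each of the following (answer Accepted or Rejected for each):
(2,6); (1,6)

Rejected, Rejected

The classifier is using: sum ≥ 19.
(2,6) — 2+6 = 8, hence Rejected.
(1,6) — 1+6 = 7, hence Rejected.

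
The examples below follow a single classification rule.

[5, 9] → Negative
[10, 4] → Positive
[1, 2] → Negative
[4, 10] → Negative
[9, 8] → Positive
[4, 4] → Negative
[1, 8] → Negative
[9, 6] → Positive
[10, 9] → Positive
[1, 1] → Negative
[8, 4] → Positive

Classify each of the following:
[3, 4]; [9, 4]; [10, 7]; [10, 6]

Negative, Positive, Positive, Positive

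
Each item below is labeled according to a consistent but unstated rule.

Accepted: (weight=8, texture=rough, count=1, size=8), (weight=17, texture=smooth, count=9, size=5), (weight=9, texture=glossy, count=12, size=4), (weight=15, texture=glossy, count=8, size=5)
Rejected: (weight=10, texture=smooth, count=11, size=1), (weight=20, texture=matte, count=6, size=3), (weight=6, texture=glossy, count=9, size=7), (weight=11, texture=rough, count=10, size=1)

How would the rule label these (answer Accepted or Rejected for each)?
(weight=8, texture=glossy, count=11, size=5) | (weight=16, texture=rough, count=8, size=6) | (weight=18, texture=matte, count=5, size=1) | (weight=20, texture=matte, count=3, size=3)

One predicate separates the groups cleanly: weight ≥ 8 AND size ≥ 4.

Accepted, Accepted, Rejected, Rejected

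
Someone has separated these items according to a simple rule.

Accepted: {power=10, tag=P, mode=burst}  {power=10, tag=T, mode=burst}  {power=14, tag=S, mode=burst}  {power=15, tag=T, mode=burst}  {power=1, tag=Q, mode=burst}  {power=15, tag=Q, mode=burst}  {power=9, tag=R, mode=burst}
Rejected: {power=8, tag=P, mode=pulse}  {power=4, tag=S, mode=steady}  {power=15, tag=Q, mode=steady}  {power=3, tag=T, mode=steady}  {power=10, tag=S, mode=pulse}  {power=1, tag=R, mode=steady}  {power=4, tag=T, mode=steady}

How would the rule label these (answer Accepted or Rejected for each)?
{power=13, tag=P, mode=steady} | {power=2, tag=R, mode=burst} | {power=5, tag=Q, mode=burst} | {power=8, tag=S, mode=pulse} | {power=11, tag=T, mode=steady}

Rejected, Accepted, Accepted, Rejected, Rejected

Every 'Accepted' example satisfies: mode is burst. None of the 'Rejected' examples do.
{power=13, tag=P, mode=steady}: mode is steady, lacks this property → Rejected.
{power=2, tag=R, mode=burst}: mode is burst, passes → Accepted.
{power=5, tag=Q, mode=burst}: mode is burst, passes → Accepted.
{power=8, tag=S, mode=pulse}: mode is pulse, lacks this property → Rejected.
{power=11, tag=T, mode=steady}: mode is steady, lacks this property → Rejected.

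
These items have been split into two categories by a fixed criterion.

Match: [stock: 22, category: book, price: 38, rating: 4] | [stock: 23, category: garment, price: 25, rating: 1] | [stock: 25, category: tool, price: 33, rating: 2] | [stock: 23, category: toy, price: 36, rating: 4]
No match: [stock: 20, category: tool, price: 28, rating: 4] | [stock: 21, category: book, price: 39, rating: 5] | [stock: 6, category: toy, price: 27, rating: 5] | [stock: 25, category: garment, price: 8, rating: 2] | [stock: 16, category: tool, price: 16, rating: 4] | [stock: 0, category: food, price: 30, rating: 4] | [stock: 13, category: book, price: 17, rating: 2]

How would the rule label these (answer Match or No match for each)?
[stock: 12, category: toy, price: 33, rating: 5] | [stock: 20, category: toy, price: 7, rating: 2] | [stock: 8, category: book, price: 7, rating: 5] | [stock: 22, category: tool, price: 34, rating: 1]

No match, No match, No match, Match

The common property of the 'Match' items is: stock ≥ 22 AND price ≥ 16. No 'No match' item has it.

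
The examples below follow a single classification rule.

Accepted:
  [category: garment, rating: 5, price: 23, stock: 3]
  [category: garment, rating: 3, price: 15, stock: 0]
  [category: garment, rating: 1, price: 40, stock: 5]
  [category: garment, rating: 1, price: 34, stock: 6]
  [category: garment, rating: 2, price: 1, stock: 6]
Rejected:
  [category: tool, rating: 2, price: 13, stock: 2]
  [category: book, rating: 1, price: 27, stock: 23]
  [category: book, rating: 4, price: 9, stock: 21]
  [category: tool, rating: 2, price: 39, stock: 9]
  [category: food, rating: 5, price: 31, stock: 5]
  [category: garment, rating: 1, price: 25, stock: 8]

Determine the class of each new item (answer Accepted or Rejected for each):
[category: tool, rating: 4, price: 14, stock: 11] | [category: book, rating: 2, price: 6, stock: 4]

Rejected, Rejected

A rule that fits every label: category is garment AND stock ≤ 6 — true of each 'Accepted' example, false of each 'Rejected' one.
[category: tool, rating: 4, price: 14, stock: 11] — category is tool, stock = 11, hence Rejected. [category: book, rating: 2, price: 6, stock: 4] — category is book, stock = 4, hence Rejected.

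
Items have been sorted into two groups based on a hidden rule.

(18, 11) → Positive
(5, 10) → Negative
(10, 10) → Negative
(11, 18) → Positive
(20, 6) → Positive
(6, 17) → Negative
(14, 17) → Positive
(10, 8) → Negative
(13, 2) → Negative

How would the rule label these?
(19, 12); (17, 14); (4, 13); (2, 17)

Positive, Positive, Negative, Negative

The pattern is that an item is 'Positive' exactly when: sum ≥ 26.
(19, 12): Positive (19+12 = 31).
(17, 14): Positive (17+14 = 31).
(4, 13): Negative (4+13 = 17).
(2, 17): Negative (2+17 = 19).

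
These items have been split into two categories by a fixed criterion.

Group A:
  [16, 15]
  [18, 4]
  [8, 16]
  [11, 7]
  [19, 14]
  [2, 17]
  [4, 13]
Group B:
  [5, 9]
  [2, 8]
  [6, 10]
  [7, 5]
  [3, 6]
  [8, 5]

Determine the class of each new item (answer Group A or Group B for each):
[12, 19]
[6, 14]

The common property of the 'Group A' items is: sum ≥ 17. No 'Group B' item has it.

Group A, Group A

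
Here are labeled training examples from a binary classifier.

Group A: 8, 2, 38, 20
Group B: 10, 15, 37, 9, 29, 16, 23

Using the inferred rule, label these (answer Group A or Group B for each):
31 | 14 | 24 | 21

'Group A' ⟺ ≡ 2 (mod 6).

Group B, Group A, Group B, Group B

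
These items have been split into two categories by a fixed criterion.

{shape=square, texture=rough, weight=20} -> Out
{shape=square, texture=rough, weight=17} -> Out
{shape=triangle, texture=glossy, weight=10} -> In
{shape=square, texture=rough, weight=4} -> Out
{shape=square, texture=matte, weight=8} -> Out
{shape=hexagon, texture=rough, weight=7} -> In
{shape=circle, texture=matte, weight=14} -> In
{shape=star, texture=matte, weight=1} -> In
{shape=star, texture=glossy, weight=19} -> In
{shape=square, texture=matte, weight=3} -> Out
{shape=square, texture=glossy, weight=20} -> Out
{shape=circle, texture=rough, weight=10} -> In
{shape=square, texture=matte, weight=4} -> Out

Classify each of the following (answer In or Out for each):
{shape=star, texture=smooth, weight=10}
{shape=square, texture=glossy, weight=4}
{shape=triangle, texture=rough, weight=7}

In, Out, In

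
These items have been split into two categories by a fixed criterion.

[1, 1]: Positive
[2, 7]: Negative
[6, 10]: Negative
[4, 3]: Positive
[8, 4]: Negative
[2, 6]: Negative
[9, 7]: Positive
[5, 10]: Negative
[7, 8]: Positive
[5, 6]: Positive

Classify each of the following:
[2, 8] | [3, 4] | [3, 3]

Negative, Positive, Positive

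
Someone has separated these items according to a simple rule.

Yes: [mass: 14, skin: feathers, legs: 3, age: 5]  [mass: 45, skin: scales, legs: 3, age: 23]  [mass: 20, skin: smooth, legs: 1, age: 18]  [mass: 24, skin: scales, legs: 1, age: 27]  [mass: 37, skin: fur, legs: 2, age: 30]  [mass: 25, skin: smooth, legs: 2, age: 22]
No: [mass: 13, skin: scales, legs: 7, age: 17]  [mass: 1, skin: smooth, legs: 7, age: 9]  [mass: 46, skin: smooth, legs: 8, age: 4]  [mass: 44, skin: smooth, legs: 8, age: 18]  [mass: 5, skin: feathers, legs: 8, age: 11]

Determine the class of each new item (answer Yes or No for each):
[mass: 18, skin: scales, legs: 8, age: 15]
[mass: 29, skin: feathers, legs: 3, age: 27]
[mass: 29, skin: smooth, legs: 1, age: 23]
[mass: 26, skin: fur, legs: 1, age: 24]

No, Yes, Yes, Yes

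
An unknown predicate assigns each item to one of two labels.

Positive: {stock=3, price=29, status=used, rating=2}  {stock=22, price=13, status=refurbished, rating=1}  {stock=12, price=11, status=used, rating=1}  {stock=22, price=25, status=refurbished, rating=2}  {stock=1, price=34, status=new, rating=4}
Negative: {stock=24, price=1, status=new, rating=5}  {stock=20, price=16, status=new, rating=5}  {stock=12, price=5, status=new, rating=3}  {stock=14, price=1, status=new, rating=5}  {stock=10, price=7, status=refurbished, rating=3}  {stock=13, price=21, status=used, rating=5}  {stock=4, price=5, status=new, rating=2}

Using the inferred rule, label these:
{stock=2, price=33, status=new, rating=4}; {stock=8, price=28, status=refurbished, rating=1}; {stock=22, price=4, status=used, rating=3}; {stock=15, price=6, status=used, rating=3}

The simplest hypothesis consistent with all the labels is: price ≥ 11 AND rating ≤ 4.
Positive: {stock=2, price=33, status=new, rating=4}, since price = 33, rating = 4. Positive: {stock=8, price=28, status=refurbished, rating=1}, since price = 28, rating = 1. Negative: {stock=22, price=4, status=used, rating=3}, since price = 4, rating = 3. Negative: {stock=15, price=6, status=used, rating=3}, since price = 6, rating = 3.

Positive, Positive, Negative, Negative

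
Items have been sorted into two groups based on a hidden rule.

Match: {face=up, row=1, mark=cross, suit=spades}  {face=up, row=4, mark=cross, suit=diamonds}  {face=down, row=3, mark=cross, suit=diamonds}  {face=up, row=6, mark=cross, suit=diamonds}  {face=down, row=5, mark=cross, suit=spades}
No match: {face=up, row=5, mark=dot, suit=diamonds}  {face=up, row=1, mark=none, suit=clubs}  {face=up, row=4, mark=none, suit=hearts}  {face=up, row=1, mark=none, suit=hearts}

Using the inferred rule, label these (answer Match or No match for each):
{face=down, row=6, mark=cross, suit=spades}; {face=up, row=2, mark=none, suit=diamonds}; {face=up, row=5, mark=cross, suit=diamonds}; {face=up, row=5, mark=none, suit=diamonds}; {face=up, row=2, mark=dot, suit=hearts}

Match, No match, Match, No match, No match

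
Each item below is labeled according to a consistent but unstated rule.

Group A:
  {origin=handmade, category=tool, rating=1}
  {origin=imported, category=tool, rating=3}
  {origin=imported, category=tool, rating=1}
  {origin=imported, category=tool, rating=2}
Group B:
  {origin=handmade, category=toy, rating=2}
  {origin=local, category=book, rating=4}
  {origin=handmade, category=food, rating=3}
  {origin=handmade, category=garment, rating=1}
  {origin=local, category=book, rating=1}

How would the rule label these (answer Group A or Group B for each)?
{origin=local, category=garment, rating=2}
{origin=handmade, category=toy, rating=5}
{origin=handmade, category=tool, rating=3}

Group B, Group B, Group A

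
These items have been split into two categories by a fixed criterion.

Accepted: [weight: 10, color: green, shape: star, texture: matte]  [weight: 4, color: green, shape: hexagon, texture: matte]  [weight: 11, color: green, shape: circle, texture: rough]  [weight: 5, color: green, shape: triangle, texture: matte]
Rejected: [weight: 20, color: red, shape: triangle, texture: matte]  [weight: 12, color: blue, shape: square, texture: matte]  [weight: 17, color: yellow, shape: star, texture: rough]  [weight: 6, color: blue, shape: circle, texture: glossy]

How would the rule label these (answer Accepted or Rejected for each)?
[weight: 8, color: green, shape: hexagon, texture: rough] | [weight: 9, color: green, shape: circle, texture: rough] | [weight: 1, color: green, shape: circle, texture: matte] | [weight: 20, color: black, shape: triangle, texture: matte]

All 'Accepted' examples share one property — color is green — and every 'Rejected' example lacks it.
Accepted: [weight: 8, color: green, shape: hexagon, texture: rough], since color is green.
Accepted: [weight: 9, color: green, shape: circle, texture: rough], since color is green.
Accepted: [weight: 1, color: green, shape: circle, texture: matte], since color is green.
Rejected: [weight: 20, color: black, shape: triangle, texture: matte], since color is black.

Accepted, Accepted, Accepted, Rejected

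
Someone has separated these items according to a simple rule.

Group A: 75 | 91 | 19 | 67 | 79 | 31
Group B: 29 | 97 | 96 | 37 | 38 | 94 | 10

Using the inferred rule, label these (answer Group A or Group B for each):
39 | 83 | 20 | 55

Group A, Group A, Group B, Group A

The simplest hypothesis consistent with all the labels is: ≡ 3 (mod 4).
39: Group A (39 mod 4 = 3).
83: Group A (83 mod 4 = 3).
20: Group B (20 mod 4 = 0).
55: Group A (55 mod 4 = 3).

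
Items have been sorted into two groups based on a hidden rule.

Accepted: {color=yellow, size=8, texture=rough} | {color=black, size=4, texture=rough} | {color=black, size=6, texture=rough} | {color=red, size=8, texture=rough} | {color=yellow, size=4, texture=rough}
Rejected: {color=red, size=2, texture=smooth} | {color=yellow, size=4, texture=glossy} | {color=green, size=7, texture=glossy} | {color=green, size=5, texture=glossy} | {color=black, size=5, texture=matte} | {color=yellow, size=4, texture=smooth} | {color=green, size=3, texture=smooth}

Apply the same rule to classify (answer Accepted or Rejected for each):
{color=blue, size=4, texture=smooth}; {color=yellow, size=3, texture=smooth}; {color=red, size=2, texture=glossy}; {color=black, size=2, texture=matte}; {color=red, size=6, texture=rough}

A rule that fits every label: texture is rough — true of each 'Accepted' example, false of each 'Rejected' one.
Rejected: {color=blue, size=4, texture=smooth}, since texture is smooth.
Rejected: {color=yellow, size=3, texture=smooth}, since texture is smooth.
Rejected: {color=red, size=2, texture=glossy}, since texture is glossy.
Rejected: {color=black, size=2, texture=matte}, since texture is matte.
Accepted: {color=red, size=6, texture=rough}, since texture is rough.

Rejected, Rejected, Rejected, Rejected, Accepted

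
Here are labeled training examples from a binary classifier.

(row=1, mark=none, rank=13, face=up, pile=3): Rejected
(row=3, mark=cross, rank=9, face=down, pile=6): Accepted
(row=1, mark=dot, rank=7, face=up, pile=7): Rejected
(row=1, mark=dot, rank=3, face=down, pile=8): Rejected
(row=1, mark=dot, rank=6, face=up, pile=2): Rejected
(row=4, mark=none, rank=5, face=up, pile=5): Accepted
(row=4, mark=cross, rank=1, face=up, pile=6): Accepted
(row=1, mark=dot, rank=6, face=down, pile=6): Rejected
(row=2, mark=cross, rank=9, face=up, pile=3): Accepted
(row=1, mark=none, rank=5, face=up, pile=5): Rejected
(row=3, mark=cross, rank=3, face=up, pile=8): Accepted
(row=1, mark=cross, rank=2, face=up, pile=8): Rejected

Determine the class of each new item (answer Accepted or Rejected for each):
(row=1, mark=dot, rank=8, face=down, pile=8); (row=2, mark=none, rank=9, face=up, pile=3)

Rejected, Accepted

The common property of the 'Accepted' items is: row ≥ 2. No 'Rejected' item has it.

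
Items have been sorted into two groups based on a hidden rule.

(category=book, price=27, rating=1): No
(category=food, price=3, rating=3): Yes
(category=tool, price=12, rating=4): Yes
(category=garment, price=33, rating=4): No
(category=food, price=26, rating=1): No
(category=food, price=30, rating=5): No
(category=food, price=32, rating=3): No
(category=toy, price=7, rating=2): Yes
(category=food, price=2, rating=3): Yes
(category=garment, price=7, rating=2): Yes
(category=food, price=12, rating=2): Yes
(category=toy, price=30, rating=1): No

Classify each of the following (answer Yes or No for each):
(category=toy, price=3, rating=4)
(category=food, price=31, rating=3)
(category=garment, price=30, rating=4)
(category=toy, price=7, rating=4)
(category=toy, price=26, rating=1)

Yes, No, No, Yes, No

'Yes' ⟺ price ≤ 12.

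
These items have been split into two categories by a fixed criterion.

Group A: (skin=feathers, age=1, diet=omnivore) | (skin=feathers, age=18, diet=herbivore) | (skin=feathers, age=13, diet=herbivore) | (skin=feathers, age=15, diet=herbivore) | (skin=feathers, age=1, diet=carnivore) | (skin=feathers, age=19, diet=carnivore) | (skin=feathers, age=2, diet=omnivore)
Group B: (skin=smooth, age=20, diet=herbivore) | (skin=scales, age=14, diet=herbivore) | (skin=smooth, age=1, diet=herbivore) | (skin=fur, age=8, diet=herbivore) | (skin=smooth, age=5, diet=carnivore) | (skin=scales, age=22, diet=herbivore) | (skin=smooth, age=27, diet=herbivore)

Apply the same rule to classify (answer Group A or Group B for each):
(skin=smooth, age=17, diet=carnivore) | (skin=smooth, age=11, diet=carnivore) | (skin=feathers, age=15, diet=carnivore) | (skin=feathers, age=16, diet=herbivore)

The distinguishing property — skin is feathers — holds for all the 'Group A' cases and none of the 'Group B' cases.

Group B, Group B, Group A, Group A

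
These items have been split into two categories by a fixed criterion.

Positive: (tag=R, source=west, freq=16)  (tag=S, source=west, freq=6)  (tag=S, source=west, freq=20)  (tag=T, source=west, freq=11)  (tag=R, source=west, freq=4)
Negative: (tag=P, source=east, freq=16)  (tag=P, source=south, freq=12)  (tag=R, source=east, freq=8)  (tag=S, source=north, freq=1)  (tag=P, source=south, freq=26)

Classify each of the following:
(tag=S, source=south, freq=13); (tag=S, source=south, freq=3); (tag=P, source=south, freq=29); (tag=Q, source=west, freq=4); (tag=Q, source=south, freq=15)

The simplest hypothesis consistent with all the labels is: source is west.
(tag=S, source=south, freq=13) → source is south → Negative. (tag=S, source=south, freq=3) → source is south → Negative. (tag=P, source=south, freq=29) → source is south → Negative. (tag=Q, source=west, freq=4) → source is west → Positive. (tag=Q, source=south, freq=15) → source is south → Negative.

Negative, Negative, Negative, Positive, Negative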